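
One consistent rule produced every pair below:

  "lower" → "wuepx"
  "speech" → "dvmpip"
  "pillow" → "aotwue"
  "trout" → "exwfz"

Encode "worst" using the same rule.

huzdz

Shifts by position in lower: pos 0: l→w (+11), pos 1: o→u (+6), pos 2: w→e (+8), pos 3: e→p (+11), pos 4: r→x (+6) — repeating every 3. The shifts repeat in a cycle of length 3: positions 0,1,… shift by +11, +6, +8, then the pattern repeats.
Applying it to worst: w+11=h, o+6=u, r+8=z, s+11=d, t+6=z.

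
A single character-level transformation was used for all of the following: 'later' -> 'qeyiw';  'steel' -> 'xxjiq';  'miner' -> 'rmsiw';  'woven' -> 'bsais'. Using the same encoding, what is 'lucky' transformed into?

Shifts by position in later: pos 0: l→q (+5), pos 1: a→e (+4), pos 2: t→y (+5), pos 3: e→i (+4) — repeating every 2. A repeating key of period 2 is used — shifts +5, +4 over and over.
Applying it to lucky: l+5=q, u+4=y, c+5=h, k+4=o, y+5=d.

qyhod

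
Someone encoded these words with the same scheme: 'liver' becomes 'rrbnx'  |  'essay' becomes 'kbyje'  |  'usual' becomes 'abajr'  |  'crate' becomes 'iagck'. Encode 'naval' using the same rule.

Shifts by position in liver: pos 0: l→r (+6), pos 1: i→r (+9), pos 2: v→b (+6), pos 3: e→n (+9) — repeating every 2. It's a Vigenère-style cipher with numeric key [6,9]: position i shifts by key[i mod 2].
For naval: n+6=t, a+9=j, v+6=b, a+9=j, l+6=r.

tjbjr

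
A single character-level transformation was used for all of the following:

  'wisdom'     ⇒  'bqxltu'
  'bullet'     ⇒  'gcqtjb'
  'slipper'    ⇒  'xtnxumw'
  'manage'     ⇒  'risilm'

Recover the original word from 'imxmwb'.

desert

A repeating key of period 2 is used — shifts +5, +8 over and over.
Decoding imxmwb: i−5=d, m−8=e, x−5=s, m−8=e, w−5=r, b−8=t.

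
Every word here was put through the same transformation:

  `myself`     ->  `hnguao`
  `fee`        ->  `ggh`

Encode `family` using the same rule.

The output letters match the input read backwards, each shifted +2: myself reversed is flesym. The word is reversed, then every letter is shifted forward by 2.
For family: reverse → ylimaf; then shift: y+2=a, l+2=n, i+2=k, m+2=o, a+2=c, f+2=h.

ankoch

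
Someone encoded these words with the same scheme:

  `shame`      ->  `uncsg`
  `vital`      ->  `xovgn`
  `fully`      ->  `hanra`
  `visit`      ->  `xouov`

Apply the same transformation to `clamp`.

ercsr

Shifts by position in shame: pos 0: s→u (+2), pos 1: h→n (+6), pos 2: a→c (+2), pos 3: m→s (+6) — repeating every 2. It's a Vigenère-style cipher with numeric key [2,6]: position i shifts by key[i mod 2].
On clamp: c+2=e, l+6=r, a+2=c, m+6=s, p+2=r.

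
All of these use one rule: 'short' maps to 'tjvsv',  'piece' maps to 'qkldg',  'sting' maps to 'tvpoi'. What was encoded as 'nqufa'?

money

A repeating key of period 3 is used — shifts +1, +2, +7 over and over.
Reversing it on nqufa: n−1=m, q−2=o, u−7=n, f−1=e, a−2=y.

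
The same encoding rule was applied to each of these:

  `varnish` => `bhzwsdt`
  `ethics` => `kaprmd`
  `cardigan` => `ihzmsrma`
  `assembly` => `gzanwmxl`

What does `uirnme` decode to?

object

In varnish: v→b is +6, a→h is +7, r→z is +8, n→w is +9 — the shift increases by 1 each position. The shift increases by 1 at each position, starting from +6: 6, 7, 8, ….
Decoding uirnme: u−6=o, i−7=b, r−8=j, n−9=e, m−10=c, e−11=t.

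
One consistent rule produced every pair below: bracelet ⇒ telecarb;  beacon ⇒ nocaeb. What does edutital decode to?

latitude

The output letters match the input read backwards: bracelet reversed is telecarb. The word is simply reversed.
Undoing it on edutital: then reverse → latitude.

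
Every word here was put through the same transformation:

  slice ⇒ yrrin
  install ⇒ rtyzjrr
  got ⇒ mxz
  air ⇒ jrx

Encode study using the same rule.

The shift depends on letter class: consonant s→y is +6, but vowel i→r is +9. Two shifts are in play — +9 for a/e/i/o/u, +6 for every other letter.
Applying it to study: s(cons)+6=y, t(cons)+6=z, u(vowel)+9=d, d(cons)+6=j, y(cons)+6=e.

yzdje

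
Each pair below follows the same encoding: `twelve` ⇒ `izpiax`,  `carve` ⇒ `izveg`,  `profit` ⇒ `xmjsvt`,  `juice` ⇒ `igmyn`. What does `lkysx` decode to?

The output letters match the input read backwards, each shifted +4: twelve reversed is evlewt. The word is reversed, then every letter is shifted forward by 4.
Undoing it on lkysx: shift back: l−4=h, k−4=g, y−4=u, s−4=o, x−4=t → hguot; then reverse → tough.

tough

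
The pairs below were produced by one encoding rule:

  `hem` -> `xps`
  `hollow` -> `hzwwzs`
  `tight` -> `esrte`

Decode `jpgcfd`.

The output letters match the input read backwards, each shifted +11: hem reversed is meh. Read the word backwards and shift each letter +11.
Undoing it on jpgcfd: shift back: j−11=y, p−11=e, g−11=v, c−11=r, f−11=u, d−11=s → yevrus; then reverse → survey.

survey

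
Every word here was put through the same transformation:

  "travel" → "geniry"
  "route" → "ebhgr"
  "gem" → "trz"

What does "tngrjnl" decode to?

It's a constant shift of +13 (ROT13).
Undoing it on tngrjnl: t−13=g, n−13=a, g−13=t, r−13=e, j−13=w, n−13=a, l−13=y.

gateway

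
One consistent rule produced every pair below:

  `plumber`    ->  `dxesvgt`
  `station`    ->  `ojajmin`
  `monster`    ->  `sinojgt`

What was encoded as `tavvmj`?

rabbit

Treating letters as 0–25, the rule is x ↦ 21x + 0 (mod 26).
Decoding tavvmj: t(19)→5·(19−0)≡17=r; a(0)→5·(0−0)≡0=a; v(21)→5·(21−0)≡1=b; v(21)→5·(21−0)≡1=b; m(12)→5·(12−0)≡8=i; j(9)→5·(9−0)≡19=t (all mod 26).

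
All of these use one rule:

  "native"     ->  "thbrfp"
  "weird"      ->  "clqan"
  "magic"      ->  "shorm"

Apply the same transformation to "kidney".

qplwoj

In native: n→t is +6, a→h is +7, t→b is +8, i→r is +9 — the shift increases by 1 each position. Each letter shifts forward by (position + 6), i.e. 6, 7, 8, … — the shift grows by one for each successive letter.
On kidney: k+6=q, i+7=p, d+8=l, n+9=w, e+10=o, y+11=j.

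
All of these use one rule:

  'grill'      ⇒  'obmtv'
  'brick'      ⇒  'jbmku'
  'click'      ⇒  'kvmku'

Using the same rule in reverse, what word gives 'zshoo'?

ridge

Shifts by position in grill: pos 0: g→o (+8), pos 1: r→b (+10), pos 2: i→m (+4), pos 3: l→t (+8), pos 4: l→v (+10) — repeating every 3. A repeating key of period 3 is used — shifts +8, +10, +4 over and over.
Reversing it on zshoo: z−8=r, s−10=i, h−4=d, o−8=g, o−10=e.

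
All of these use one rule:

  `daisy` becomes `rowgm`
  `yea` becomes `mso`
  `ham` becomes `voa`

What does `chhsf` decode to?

Compare letters: d→r is +14, a→o is +14, i→w is +14 — a constant shift. Each letter is shifted forward by 14 in the alphabet (a Caesar shift of +14).
Reversing it on chhsf: c−14=o, h−14=t, h−14=t, s−14=e, f−14=r.

otter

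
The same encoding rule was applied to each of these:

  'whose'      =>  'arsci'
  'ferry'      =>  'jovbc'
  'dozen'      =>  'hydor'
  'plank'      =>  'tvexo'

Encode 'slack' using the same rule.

wvemo

Shifts by position in whose: pos 0: w→a (+4), pos 1: h→r (+10), pos 2: o→s (+4), pos 3: s→c (+10) — repeating every 2. It's a Vigenère-style cipher with numeric key [4,10]: position i shifts by key[i mod 2].
Applying it to slack: s+4=w, l+10=v, a+4=e, c+10=m, k+4=o.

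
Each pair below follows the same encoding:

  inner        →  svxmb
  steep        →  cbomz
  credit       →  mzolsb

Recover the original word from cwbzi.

sorry

The shifts repeat in a cycle of length 2: positions 0,1,… shift by +10, +8, then the pattern repeats.
Reversing it on cwbzi: c−10=s, w−8=o, b−10=r, z−8=r, i−10=y.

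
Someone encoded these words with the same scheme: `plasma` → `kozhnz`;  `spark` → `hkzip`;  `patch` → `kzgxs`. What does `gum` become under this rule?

Each pair mirrors across the alphabet (p↔k, l↔o, a↔z): positions sum to 25. This is the alphabet-reversal cipher (Atbash): a becomes z, b becomes y, etc.
For gum: g↔t, u↔f, m↔n.

tfn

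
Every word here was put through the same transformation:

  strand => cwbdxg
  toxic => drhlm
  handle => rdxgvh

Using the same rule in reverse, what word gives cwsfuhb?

A repeating key of period 2 is used — shifts +10, +3 over and over.
Decoding cwsfuhb: c−10=s, w−3=t, s−10=i, f−3=c, u−10=k, h−3=e, b−10=r.

sticker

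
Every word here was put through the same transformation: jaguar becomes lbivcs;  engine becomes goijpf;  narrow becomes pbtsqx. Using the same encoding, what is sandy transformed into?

ubpea

Shifts by position in jaguar: pos 0: j→l (+2), pos 1: a→b (+1), pos 2: g→i (+2), pos 3: u→v (+1) — repeating every 2. It's a Vigenère-style cipher with numeric key [2,1]: position i shifts by key[i mod 2].
Applying it to sandy: s+2=u, a+1=b, n+2=p, d+1=e, y+2=a.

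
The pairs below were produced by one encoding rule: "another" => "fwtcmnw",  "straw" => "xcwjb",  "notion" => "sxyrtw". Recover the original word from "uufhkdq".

playful

The shifts repeat in a cycle of length 2: positions 0,1,… shift by +5, +9, then the pattern repeats.
Decoding uufhkdq: u−5=p, u−9=l, f−5=a, h−9=y, k−5=f, d−9=u, q−5=l.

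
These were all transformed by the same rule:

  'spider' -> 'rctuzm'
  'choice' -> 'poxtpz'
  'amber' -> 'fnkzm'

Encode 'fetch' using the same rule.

Treating letters as 0–25, the rule is x ↦ 5x + 5 (mod 26).
For fetch: f(5)→5·5+5≡4=e; e(4)→5·4+5≡25=z; t(19)→5·19+5≡22=w; c(2)→5·2+5≡15=p; h(7)→5·7+5≡14=o (all mod 26).

ezwpo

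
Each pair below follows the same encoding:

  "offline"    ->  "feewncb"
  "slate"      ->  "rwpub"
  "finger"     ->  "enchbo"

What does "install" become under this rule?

This is an affine cipher: with a=0,…,z=25, each position x becomes (3x+15) mod 26.
On install: i(8)→3·8+15≡13=n; n(13)→3·13+15≡2=c; s(18)→3·18+15≡17=r; t(19)→3·19+15≡20=u; a(0)→3·0+15≡15=p; l(11)→3·11+15≡22=w; l(11)→3·11+15≡22=w (all mod 26).

ncrupww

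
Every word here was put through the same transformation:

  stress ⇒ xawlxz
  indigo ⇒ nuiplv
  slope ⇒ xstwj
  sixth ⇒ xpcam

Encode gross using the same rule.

Shifts by position in stress: pos 0: s→x (+5), pos 1: t→a (+7), pos 2: r→w (+5), pos 3: e→l (+7) — repeating every 2. It's a Vigenère-style cipher with numeric key [5,7]: position i shifts by key[i mod 2].
Applying it to gross: g+5=l, r+7=y, o+5=t, s+7=z, s+5=x.

lytzx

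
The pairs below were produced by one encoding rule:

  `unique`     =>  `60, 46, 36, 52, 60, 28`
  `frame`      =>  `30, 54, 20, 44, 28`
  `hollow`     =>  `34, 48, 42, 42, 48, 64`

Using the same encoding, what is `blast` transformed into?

u(#21)→60 and n(#14)→46: differences scale by 2, so n = 2·pos + 18. The formula is n = 2×(alphabet index, a=1) + 18.
Applying it to blast: b=2→22, l=12→42, a=1→20, s=19→56, t=20→58.

22, 42, 20, 56, 58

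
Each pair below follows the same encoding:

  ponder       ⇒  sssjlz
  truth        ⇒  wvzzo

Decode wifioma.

teacher

Letter i (0-indexed) is shifted by i+3, so successive shifts are 3, 4, 5, ….
Decoding wifioma: w−3=t, i−4=e, f−5=a, i−6=c, o−7=h, m−8=e, a−9=r.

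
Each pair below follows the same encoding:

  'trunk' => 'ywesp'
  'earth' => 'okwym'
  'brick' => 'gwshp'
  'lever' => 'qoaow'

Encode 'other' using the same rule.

yymow

The shift depends on letter class: consonant t→y is +5, but vowel u→e is +10. Two shifts are in play — +10 for a/e/i/o/u, +5 for every other letter.
For other: o(vowel)+10=y, t(cons)+5=y, h(cons)+5=m, e(vowel)+10=o, r(cons)+5=w.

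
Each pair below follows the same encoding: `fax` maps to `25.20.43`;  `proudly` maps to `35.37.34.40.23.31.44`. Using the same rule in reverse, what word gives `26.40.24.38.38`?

guess

f is letter #6 and maps to 25: an offset of 19. Each letter is replaced by its alphabet position (a=1..z=26) + 19.
Undoing it on 26.40.24.38.38: 26→(26−19)÷1=7=g, 40→(40−19)÷1=21=u, 24→(24−19)÷1=5=e, 38→(38−19)÷1=19=s, 38→(38−19)÷1=19=s.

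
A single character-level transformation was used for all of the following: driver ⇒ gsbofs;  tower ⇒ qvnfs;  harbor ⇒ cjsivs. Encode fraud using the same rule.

esjpg

This is an affine cipher: with a=0,…,z=25, each position x becomes (25x+9) mod 26.
For fraud: f(5)→25·5+9≡4=e; r(17)→25·17+9≡18=s; a(0)→25·0+9≡9=j; u(20)→25·20+9≡15=p; d(3)→25·3+9≡6=g (all mod 26).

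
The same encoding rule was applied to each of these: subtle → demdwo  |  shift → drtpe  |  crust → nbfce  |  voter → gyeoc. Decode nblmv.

Shifts by position in subtle: pos 0: s→d (+11), pos 1: u→e (+10), pos 2: b→m (+11), pos 3: t→d (+10) — repeating every 2. The shifts repeat in a cycle of length 2: positions 0,1,… shift by +11, +10, then the pattern repeats.
Reversing it on nblmv: n−11=c, b−10=r, l−11=a, m−10=c, v−11=k.

crack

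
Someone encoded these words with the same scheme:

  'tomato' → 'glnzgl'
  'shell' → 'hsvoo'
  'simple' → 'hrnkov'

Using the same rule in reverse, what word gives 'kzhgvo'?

pastel

Each pair mirrors across the alphabet (t↔g, o↔l, m↔n): positions sum to 25. This is the alphabet-reversal cipher (Atbash): a becomes z, b becomes y, etc.
Undoing it on kzhgvo: k↔p, z↔a, h↔s, g↔t, v↔e, o↔l.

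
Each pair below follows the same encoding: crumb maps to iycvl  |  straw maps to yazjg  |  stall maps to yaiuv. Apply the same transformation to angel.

In crumb: c→i is +6, r→y is +7, u→c is +8, m→v is +9 — the shift increases by 1 each position. Letter i (0-indexed) is shifted by i+6, so successive shifts are 6, 7, 8, ….
On angel: a+6=g, n+7=u, g+8=o, e+9=n, l+10=v.

guonv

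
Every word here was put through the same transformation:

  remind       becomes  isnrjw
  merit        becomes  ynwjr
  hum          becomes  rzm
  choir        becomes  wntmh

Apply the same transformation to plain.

The output letters match the input read backwards, each shifted +5: remind reversed is dnimer. Read the word backwards and shift each letter +5.
Applying it to plain: reverse → nialp; then shift: n+5=s, i+5=n, a+5=f, l+5=q, p+5=u.

snfqu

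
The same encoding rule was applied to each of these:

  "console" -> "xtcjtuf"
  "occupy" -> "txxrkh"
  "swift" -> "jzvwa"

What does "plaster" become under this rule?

kupjafs

c(2)→x(23) and o(14)→t(19) fit y≡17x+15 (mod 26); the inverse of 17 mod 26 is 23. Each letter's alphabet position (a=0..z=25) is mapped through 17·x+15 mod 26 — an affine cipher.
For plaster: p(15)→17·15+15≡10=k; l(11)→17·11+15≡20=u; a(0)→17·0+15≡15=p; s(18)→17·18+15≡9=j; t(19)→17·19+15≡0=a; e(4)→17·4+15≡5=f; r(17)→17·17+15≡18=s (all mod 26).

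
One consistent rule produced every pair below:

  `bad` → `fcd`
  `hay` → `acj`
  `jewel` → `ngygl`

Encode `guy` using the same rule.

awi

The output letters match the input read backwards, each shifted +2: bad reversed is dab. The word is reversed, then every letter is shifted forward by 2.
On guy: reverse → yug; then shift: y+2=a, u+2=w, g+2=i.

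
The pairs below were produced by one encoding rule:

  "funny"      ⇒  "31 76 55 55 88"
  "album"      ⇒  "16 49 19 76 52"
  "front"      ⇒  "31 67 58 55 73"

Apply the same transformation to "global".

f(#6)→31 and u(#21)→76: differences scale by 3, so n = 3·pos + 13. Each letter becomes 3×(its alphabet position, a=1..z=26) + 13.
Applying it to global: g=7→34, l=12→49, o=15→58, b=2→19, a=1→16, l=12→49.

34 49 58 19 16 49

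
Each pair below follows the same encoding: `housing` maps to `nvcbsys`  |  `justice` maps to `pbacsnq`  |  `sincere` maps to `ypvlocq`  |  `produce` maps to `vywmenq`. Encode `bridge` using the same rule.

In housing: h→n is +6, o→v is +7, u→c is +8, s→b is +9 — the shift increases by 1 each position. The shift increases by 1 at each position, starting from +6: 6, 7, 8, ….
On bridge: b+6=h, r+7=y, i+8=q, d+9=m, g+10=q, e+11=p.

hyqmqp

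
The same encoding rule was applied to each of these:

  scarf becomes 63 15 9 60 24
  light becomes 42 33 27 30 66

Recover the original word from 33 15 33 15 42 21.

icicle

s(#19)→63 and c(#3)→15: differences scale by 3, so n = 3·pos + 6. Each letter becomes 3×(its alphabet position, a=1..z=26) + 6.
Reversing it on 33 15 33 15 42 21: 33→(33−6)÷3=9=i, 15→(15−6)÷3=3=c, 33→(33−6)÷3=9=i, 15→(15−6)÷3=3=c, 42→(42−6)÷3=12=l, 21→(21−6)÷3=5=e.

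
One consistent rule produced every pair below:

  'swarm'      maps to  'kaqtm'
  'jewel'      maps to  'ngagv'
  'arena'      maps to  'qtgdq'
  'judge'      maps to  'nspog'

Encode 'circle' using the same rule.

Each letter's alphabet position (a=0..z=25) is mapped through 17·x+16 mod 26 — an affine cipher.
For circle: c(2)→17·2+16≡24=y; i(8)→17·8+16≡22=w; r(17)→17·17+16≡19=t; c(2)→17·2+16≡24=y; l(11)→17·11+16≡21=v; e(4)→17·4+16≡6=g (all mod 26).

ywtyvg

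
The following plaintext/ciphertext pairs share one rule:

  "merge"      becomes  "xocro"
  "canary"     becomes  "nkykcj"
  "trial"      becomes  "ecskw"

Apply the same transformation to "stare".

Two shifts are in play — +10 for a/e/i/o/u, +11 for every other letter.
For stare: s(cons)+11=d, t(cons)+11=e, a(vowel)+10=k, r(cons)+11=c, e(vowel)+10=o.

dekco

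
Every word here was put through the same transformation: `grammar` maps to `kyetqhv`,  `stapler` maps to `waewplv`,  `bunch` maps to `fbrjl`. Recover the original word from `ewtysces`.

approval

Shifts by position in grammar: pos 0: g→k (+4), pos 1: r→y (+7), pos 2: a→e (+4), pos 3: m→t (+7) — repeating every 2. A repeating key of period 2 is used — shifts +4, +7 over and over.
Decoding ewtysces: e−4=a, w−7=p, t−4=p, y−7=r, s−4=o, c−7=v, e−4=a, s−7=l.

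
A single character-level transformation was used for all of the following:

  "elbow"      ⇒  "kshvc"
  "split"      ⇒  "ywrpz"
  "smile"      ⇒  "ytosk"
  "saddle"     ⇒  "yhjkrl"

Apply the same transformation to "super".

Shifts by position in elbow: pos 0: e→k (+6), pos 1: l→s (+7), pos 2: b→h (+6), pos 3: o→v (+7) — repeating every 2. A repeating key of period 2 is used — shifts +6, +7 over and over.
For super: s+6=y, u+7=b, p+6=v, e+7=l, r+6=x.

ybvlx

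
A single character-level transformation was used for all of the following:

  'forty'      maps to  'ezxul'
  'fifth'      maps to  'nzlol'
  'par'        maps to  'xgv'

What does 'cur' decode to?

The output letters match the input read backwards, each shifted +6: forty reversed is ytrof. Two steps: reverse the string, then apply a Caesar shift of +6.
Decoding cur: shift back: c−6=w, u−6=o, r−6=l → wol; then reverse → low.

low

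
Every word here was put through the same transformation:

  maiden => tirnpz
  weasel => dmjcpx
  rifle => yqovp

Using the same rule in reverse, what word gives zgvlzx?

In maiden: m→t is +7, a→i is +8, i→r is +9, d→n is +10 — the shift increases by 1 each position. The shift increases by 1 at each position, starting from +7: 7, 8, 9, ….
Decoding zgvlzx: z−7=s, g−8=y, v−9=m, l−10=b, z−11=o, x−12=l.

symbol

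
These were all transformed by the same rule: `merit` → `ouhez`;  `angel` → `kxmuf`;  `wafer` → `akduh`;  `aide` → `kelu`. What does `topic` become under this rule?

zgpec

m(12)→o(14) and e(4)→u(20) fit y≡9x+10 (mod 26); the inverse of 9 mod 26 is 3. This is an affine cipher: with a=0,…,z=25, each position x becomes (9x+10) mod 26.
On topic: t(19)→9·19+10≡25=z; o(14)→9·14+10≡6=g; p(15)→9·15+10≡15=p; i(8)→9·8+10≡4=e; c(2)→9·2+10≡2=c (all mod 26).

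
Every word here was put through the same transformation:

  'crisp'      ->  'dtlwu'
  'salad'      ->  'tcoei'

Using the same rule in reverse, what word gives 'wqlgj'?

voice

In crisp: c→d is +1, r→t is +2, i→l is +3, s→w is +4 — the shift increases by 1 each position. Each letter shifts forward by (position + 1), i.e. 1, 2, 3, … — the shift grows by one for each successive letter.
Undoing it on wqlgj: w−1=v, q−2=o, l−3=i, g−4=c, j−5=e.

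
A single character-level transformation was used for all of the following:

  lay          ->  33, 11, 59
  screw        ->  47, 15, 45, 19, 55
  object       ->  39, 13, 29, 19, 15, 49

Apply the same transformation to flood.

l(#12)→33 and a(#1)→11: differences scale by 2, so n = 2·pos + 9. The formula is n = 2×(alphabet index, a=1) + 9.
On flood: f=6→21, l=12→33, o=15→39, o=15→39, d=4→17.

21, 33, 39, 39, 17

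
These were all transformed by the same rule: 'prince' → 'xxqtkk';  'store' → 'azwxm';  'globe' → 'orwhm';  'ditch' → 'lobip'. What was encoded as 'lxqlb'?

Shifts by position in prince: pos 0: p→x (+8), pos 1: r→x (+6), pos 2: i→q (+8), pos 3: n→t (+6) — repeating every 2. It's a Vigenère-style cipher with numeric key [8,6]: position i shifts by key[i mod 2].
Undoing it on lxqlb: l−8=d, x−6=r, q−8=i, l−6=f, b−8=t.

drift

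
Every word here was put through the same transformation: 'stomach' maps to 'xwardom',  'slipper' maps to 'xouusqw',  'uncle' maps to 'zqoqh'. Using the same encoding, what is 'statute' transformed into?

The shifts repeat in a cycle of length 3: positions 0,1,… shift by +5, +3, +12, then the pattern repeats.
On statute: s+5=x, t+3=w, a+12=m, t+5=y, u+3=x, t+12=f, e+5=j.

xwmyxfj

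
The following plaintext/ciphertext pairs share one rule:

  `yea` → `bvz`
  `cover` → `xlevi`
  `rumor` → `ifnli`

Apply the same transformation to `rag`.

izt

Letters are reflected about the middle of the alphabet (position → 25−position): Atbash.
On rag: r↔i, a↔z, g↔t.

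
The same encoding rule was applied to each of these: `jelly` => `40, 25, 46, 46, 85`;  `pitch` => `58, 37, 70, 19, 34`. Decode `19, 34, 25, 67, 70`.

chest

j(#10)→40 and e(#5)→25: differences scale by 3, so n = 3·pos + 10. Each letter becomes 3×(its alphabet position, a=1..z=26) + 10.
Undoing it on 19, 34, 25, 67, 70: 19→(19−10)÷3=3=c, 34→(34−10)÷3=8=h, 25→(25−10)÷3=5=e, 67→(67−10)÷3=19=s, 70→(70−10)÷3=20=t.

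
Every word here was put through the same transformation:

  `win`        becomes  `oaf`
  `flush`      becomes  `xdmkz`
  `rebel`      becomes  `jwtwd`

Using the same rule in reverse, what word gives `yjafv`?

Each letter is shifted forward by 18 in the alphabet (a Caesar shift of +18).
Decoding yjafv: y−18=g, j−18=r, a−18=i, f−18=n, v−18=d.

grind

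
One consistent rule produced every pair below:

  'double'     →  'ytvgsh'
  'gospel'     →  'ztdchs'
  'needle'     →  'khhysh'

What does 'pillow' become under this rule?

This is an affine cipher: with a=0,…,z=25, each position x becomes (9x+23) mod 26.
On pillow: p(15)→9·15+23≡2=c; i(8)→9·8+23≡17=r; l(11)→9·11+23≡18=s; l(11)→9·11+23≡18=s; o(14)→9·14+23≡19=t; w(22)→9·22+23≡13=n (all mod 26).

crsstn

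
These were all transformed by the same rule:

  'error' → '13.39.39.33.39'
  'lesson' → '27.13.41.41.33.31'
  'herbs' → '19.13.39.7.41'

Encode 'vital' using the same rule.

47.21.43.5.27

e(#5)→13 and r(#18)→39: differences scale by 2, so n = 2·pos + 3. With a=1..z=26, the number is 2·pos + 3.
Applying it to vital: v=22→47, i=9→21, t=20→43, a=1→5, l=12→27.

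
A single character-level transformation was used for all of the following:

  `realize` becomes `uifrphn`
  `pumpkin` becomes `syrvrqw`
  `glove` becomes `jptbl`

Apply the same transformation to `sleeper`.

Letter i (0-indexed) is shifted by i+3, so successive shifts are 3, 4, 5, ….
On sleeper: s+3=v, l+4=p, e+5=j, e+6=k, p+7=w, e+8=m, r+9=a.

vpjkwma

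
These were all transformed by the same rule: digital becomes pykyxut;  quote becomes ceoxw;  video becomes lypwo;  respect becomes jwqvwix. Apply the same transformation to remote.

d(3)→p(15) and i(8)→y(24) fit y≡7x+20 (mod 26); the inverse of 7 mod 26 is 15. Treating letters as 0–25, the rule is x ↦ 7x + 20 (mod 26).
Applying it to remote: r(17)→7·17+20≡9=j; e(4)→7·4+20≡22=w; m(12)→7·12+20≡0=a; o(14)→7·14+20≡14=o; t(19)→7·19+20≡23=x; e(4)→7·4+20≡22=w (all mod 26).

jwaoxw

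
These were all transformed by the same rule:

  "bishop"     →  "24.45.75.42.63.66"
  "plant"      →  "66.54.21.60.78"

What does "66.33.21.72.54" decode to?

b(#2)→24 and i(#9)→45: differences scale by 3, so n = 3·pos + 18. The formula is n = 3×(alphabet index, a=1) + 18.
Decoding 66.33.21.72.54: 66→(66−18)÷3=16=p, 33→(33−18)÷3=5=e, 21→(21−18)÷3=1=a, 72→(72−18)÷3=18=r, 54→(54−18)÷3=12=l.

pearl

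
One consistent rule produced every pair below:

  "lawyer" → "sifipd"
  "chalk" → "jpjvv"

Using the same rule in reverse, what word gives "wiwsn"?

panic

In lawyer: l→s is +7, a→i is +8, w→f is +9, y→i is +10 — the shift increases by 1 each position. The shift increases by 1 at each position, starting from +7: 7, 8, 9, ….
Undoing it on wiwsn: w−7=p, i−8=a, w−9=n, s−10=i, n−11=c.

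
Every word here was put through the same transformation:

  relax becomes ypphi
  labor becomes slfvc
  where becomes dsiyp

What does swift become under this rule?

zhmme

The shifts repeat in a cycle of length 3: positions 0,1,… shift by +7, +11, +4, then the pattern repeats.
For swift: s+7=z, w+11=h, i+4=m, f+7=m, t+11=e.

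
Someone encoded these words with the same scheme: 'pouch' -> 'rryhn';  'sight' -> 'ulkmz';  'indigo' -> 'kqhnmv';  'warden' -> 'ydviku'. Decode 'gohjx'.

elder

In pouch: p→r is +2, o→r is +3, u→y is +4, c→h is +5 — the shift increases by 1 each position. The shift increases by 1 at each position, starting from +2: 2, 3, 4, ….
Decoding gohjx: g−2=e, o−3=l, h−4=d, j−5=e, x−6=r.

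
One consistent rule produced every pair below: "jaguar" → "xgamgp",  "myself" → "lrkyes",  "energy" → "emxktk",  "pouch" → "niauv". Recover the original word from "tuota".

Read the word backwards and shift each letter +6.
Undoing it on tuota: shift back: t−6=n, u−6=o, o−6=i, t−6=n, a−6=u → noinu; then reverse → union.

union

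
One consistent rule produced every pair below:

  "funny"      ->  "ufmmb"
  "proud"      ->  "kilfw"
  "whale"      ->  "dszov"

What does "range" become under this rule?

Each pair mirrors across the alphabet (f↔u, u↔f, n↔m): positions sum to 25. Letters are reflected about the middle of the alphabet (position → 25−position): Atbash.
For range: r↔i, a↔z, n↔m, g↔t, e↔v.

izmtv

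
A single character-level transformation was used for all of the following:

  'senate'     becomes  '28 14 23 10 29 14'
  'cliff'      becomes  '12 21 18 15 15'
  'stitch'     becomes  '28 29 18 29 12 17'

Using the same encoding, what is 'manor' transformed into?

Letters become their 1-based position plus 9 (so a→10, b→11, …).
Applying it to manor: m=13→22, a=1→10, n=14→23, o=15→24, r=18→27.

22 10 23 24 27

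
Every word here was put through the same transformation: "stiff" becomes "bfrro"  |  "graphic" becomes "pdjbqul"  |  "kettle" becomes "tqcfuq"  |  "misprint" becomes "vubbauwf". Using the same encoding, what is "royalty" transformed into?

aahmufh

Shifts by position in stiff: pos 0: s→b (+9), pos 1: t→f (+12), pos 2: i→r (+9), pos 3: f→r (+12) — repeating every 2. A repeating key of period 2 is used — shifts +9, +12 over and over.
Applying it to royalty: r+9=a, o+12=a, y+9=h, a+12=m, l+9=u, t+12=f, y+9=h.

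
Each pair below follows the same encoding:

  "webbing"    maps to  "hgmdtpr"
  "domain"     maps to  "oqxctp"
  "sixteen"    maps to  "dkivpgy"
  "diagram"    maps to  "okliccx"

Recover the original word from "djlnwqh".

shallow

Shifts by position in webbing: pos 0: w→h (+11), pos 1: e→g (+2), pos 2: b→m (+11), pos 3: b→d (+2) — repeating every 2. A repeating key of period 2 is used — shifts +11, +2 over and over.
Decoding djlnwqh: d−11=s, j−2=h, l−11=a, n−2=l, w−11=l, q−2=o, h−11=w.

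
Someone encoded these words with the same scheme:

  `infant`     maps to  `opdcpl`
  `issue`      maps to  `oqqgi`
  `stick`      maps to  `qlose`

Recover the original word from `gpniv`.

Treating letters as 0–25, the rule is x ↦ 21x + 2 (mod 26).
Decoding gpniv: g(6)→5·(6−2)≡20=u; p(15)→5·(15−2)≡13=n; n(13)→5·(13−2)≡3=d; i(8)→5·(8−2)≡4=e; v(21)→5·(21−2)≡17=r (all mod 26).

under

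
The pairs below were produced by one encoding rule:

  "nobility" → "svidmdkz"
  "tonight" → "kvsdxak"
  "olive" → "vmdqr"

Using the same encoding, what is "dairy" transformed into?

Treating letters as 0–25, the rule is x ↦ 3x + 5 (mod 26).
Applying it to dairy: d(3)→3·3+5≡14=o; a(0)→3·0+5≡5=f; i(8)→3·8+5≡3=d; r(17)→3·17+5≡4=e; y(24)→3·24+5≡25=z (all mod 26).

ofdez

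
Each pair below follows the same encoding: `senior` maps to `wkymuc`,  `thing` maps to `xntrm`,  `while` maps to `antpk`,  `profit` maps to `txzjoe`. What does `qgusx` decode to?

major

Shifts by position in senior: pos 0: s→w (+4), pos 1: e→k (+6), pos 2: n→y (+11), pos 3: i→m (+4), pos 4: o→u (+6), pos 5: r→c (+11) — repeating every 3. It's a Vigenère-style cipher with numeric key [4,6,11]: position i shifts by key[i mod 3].
Decoding qgusx: q−4=m, g−6=a, u−11=j, s−4=o, x−6=r.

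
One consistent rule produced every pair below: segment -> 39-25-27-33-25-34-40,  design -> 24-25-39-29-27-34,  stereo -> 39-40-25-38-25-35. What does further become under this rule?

s is letter #19 and maps to 39: an offset of 20. The number is (letter's place in the alphabet, a=1) + 20.
For further: f=6→26, u=21→41, r=18→38, t=20→40, h=8→28, e=5→25, r=18→38.

26-41-38-40-28-25-38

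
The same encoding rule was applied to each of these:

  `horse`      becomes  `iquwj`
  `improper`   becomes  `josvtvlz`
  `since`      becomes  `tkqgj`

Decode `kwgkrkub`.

judgment

In horse: h→i is +1, o→q is +2, r→u is +3, s→w is +4 — the shift increases by 1 each position. Each letter shifts forward by (position + 1), i.e. 1, 2, 3, … — the shift grows by one for each successive letter.
Undoing it on kwgkrkub: k−1=j, w−2=u, g−3=d, k−4=g, r−5=m, k−6=e, u−7=n, b−8=t.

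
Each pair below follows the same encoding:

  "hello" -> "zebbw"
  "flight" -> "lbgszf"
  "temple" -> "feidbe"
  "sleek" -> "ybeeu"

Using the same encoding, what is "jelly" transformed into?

nebbo

h(7)→z(25) and e(4)→e(4) fit y≡7x+2 (mod 26); the inverse of 7 mod 26 is 15. Treating letters as 0–25, the rule is x ↦ 7x + 2 (mod 26).
For jelly: j(9)→7·9+2≡13=n; e(4)→7·4+2≡4=e; l(11)→7·11+2≡1=b; l(11)→7·11+2≡1=b; y(24)→7·24+2≡14=o (all mod 26).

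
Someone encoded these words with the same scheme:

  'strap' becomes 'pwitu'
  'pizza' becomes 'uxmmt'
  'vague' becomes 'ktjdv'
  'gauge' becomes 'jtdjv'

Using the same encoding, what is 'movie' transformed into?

znkxv

This is an affine cipher: with a=0,…,z=25, each position x becomes (7x+19) mod 26.
For movie: m(12)→7·12+19≡25=z; o(14)→7·14+19≡13=n; v(21)→7·21+19≡10=k; i(8)→7·8+19≡23=x; e(4)→7·4+19≡21=v (all mod 26).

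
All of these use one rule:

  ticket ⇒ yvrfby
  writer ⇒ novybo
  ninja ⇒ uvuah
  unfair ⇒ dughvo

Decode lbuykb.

gentle

Each letter's alphabet position (a=0..z=25) is mapped through 5·x+7 mod 26 — an affine cipher.
Undoing it on lbuykb: l(11)→21·(11−7)≡6=g; b(1)→21·(1−7)≡4=e; u(20)→21·(20−7)≡13=n; y(24)→21·(24−7)≡19=t; k(10)→21·(10−7)≡11=l; b(1)→21·(1−7)≡4=e (all mod 26).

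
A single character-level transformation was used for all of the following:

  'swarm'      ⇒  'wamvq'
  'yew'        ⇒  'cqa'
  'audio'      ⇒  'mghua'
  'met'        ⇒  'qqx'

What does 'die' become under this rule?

The rule splits by letter class: vowels +12, consonants +4.
On die: d(cons)+4=h, i(vowel)+12=u, e(vowel)+12=q.

huq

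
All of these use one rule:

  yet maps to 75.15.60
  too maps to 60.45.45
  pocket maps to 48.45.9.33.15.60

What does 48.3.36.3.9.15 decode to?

palace

y(#25)→75 and e(#5)→15: differences scale by 3, so n = 3·pos + 0. The formula is n = 3×(alphabet index, a=1).
Undoing it on 48.3.36.3.9.15: 48→(48−0)÷3=16=p, 3→(3−0)÷3=1=a, 36→(36−0)÷3=12=l, 3→(3−0)÷3=1=a, 9→(9−0)÷3=3=c, 15→(15−0)÷3=5=e.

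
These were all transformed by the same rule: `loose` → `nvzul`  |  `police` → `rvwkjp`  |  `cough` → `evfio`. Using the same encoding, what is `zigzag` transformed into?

bprbhr

Shifts by position in loose: pos 0: l→n (+2), pos 1: o→v (+7), pos 2: o→z (+11), pos 3: s→u (+2), pos 4: e→l (+7) — repeating every 3. A repeating key of period 3 is used — shifts +2, +7, +11 over and over.
For zigzag: z+2=b, i+7=p, g+11=r, z+2=b, a+7=h, g+11=r.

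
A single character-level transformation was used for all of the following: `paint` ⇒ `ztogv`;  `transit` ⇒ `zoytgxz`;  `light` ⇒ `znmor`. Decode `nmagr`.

The output letters match the input read backwards, each shifted +6: paint reversed is tniap. Two steps: reverse the string, then apply a Caesar shift of +6.
Reversing it on nmagr: shift back: n−6=h, m−6=g, a−6=u, g−6=a, r−6=l → hgual; then reverse → laugh.

laugh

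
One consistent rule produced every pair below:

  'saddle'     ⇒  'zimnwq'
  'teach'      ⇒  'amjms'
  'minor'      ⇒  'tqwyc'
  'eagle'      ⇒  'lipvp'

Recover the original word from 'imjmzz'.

In saddle: s→z is +7, a→i is +8, d→m is +9, d→n is +10 — the shift increases by 1 each position. Each letter shifts forward by (position + 7), i.e. 7, 8, 9, … — the shift grows by one for each successive letter.
Reversing it on imjmzz: i−7=b, m−8=e, j−9=a, m−10=c, z−11=o, z−12=n.

beacon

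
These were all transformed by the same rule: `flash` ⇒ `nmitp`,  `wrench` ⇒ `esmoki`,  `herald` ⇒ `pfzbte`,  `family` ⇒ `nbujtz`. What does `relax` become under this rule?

Shifts by position in flash: pos 0: f→n (+8), pos 1: l→m (+1), pos 2: a→i (+8), pos 3: s→t (+1) — repeating every 2. A repeating key of period 2 is used — shifts +8, +1 over and over.
Applying it to relax: r+8=z, e+1=f, l+8=t, a+1=b, x+8=f.

zftbf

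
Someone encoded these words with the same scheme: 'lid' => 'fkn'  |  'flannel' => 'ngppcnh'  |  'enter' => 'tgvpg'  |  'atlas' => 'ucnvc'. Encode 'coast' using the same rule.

The output letters match the input read backwards, each shifted +2: lid reversed is dil. The word is reversed, then every letter is shifted forward by 2.
Applying it to coast: reverse → tsaoc; then shift: t+2=v, s+2=u, a+2=c, o+2=q, c+2=e.

vucqe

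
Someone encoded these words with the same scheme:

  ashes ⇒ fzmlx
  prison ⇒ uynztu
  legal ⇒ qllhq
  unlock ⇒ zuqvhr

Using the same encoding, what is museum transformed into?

Shifts by position in ashes: pos 0: a→f (+5), pos 1: s→z (+7), pos 2: h→m (+5), pos 3: e→l (+7) — repeating every 2. The shifts repeat in a cycle of length 2: positions 0,1,… shift by +5, +7, then the pattern repeats.
Applying it to museum: m+5=r, u+7=b, s+5=x, e+7=l, u+5=z, m+7=t.

rbxlzt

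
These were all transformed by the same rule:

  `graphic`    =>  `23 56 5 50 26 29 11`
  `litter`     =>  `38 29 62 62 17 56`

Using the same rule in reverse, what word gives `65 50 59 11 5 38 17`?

g(#7)→23 and r(#18)→56: differences scale by 3, so n = 3·pos + 2. With a=1..z=26, the number is 3·pos + 2.
Undoing it on 65 50 59 11 5 38 17: 65→(65−2)÷3=21=u, 50→(50−2)÷3=16=p, 59→(59−2)÷3=19=s, 11→(11−2)÷3=3=c, 5→(5−2)÷3=1=a, 38→(38−2)÷3=12=l, 17→(17−2)÷3=5=e.

upscale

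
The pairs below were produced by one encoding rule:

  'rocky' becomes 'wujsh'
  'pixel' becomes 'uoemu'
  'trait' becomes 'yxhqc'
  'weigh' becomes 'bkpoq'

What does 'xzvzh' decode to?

story

The shift increases by 1 at each position, starting from +5: 5, 6, 7, ….
Reversing it on xzvzh: x−5=s, z−6=t, v−7=o, z−8=r, h−9=y.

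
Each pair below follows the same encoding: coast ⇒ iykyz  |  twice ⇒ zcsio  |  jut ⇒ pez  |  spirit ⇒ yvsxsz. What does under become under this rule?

The shift depends on letter class: consonant c→i is +6, but vowel o→y is +10. The rule splits by letter class: vowels +10, consonants +6.
Applying it to under: u(vowel)+10=e, n(cons)+6=t, d(cons)+6=j, e(vowel)+10=o, r(cons)+6=x.

etjox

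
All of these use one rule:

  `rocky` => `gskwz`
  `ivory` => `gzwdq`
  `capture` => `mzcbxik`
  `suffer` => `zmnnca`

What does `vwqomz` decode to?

region

The output letters match the input read backwards, each shifted +8: rocky reversed is ykcor. Read the word backwards and shift each letter +8.
Decoding vwqomz: shift back: v−8=n, w−8=o, q−8=i, o−8=g, m−8=e, z−8=r → noiger; then reverse → region.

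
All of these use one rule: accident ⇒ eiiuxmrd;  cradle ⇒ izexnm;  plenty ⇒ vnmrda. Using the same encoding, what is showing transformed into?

ofgwurq

Each letter's alphabet position (a=0..z=25) is mapped through 15·x+4 mod 26 — an affine cipher.
For showing: s(18)→15·18+4≡14=o; h(7)→15·7+4≡5=f; o(14)→15·14+4≡6=g; w(22)→15·22+4≡22=w; i(8)→15·8+4≡20=u; n(13)→15·13+4≡17=r; g(6)→15·6+4≡16=q (all mod 26).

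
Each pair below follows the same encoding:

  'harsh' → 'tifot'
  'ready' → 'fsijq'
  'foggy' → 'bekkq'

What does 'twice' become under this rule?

h(7)→t(19) and a(0)→i(8) fit y≡9x+8 (mod 26); the inverse of 9 mod 26 is 3. Treating letters as 0–25, the rule is x ↦ 9x + 8 (mod 26).
For twice: t(19)→9·19+8≡23=x; w(22)→9·22+8≡24=y; i(8)→9·8+8≡2=c; c(2)→9·2+8≡0=a; e(4)→9·4+8≡18=s (all mod 26).

xycas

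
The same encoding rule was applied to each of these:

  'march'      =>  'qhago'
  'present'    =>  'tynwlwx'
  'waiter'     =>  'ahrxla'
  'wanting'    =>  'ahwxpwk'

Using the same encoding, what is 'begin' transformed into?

flpmu

Shifts by position in march: pos 0: m→q (+4), pos 1: a→h (+7), pos 2: r→a (+9), pos 3: c→g (+4), pos 4: h→o (+7) — repeating every 3. It's a Vigenère-style cipher with numeric key [4,7,9]: position i shifts by key[i mod 3].
For begin: b+4=f, e+7=l, g+9=p, i+4=m, n+7=u.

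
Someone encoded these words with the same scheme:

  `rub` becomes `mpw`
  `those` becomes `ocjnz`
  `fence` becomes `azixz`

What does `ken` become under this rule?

Compare letters: r→m is +21, u→p is +21, b→w is +21 — a constant shift. This is a Caesar cipher with shift 21.
For ken: k+21=f, e+21=z, n+21=i.

fzi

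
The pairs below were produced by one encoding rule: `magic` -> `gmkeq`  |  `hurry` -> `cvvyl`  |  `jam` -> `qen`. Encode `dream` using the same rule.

qeivh

The output letters match the input read backwards, each shifted +4: magic reversed is cigam. Two steps: reverse the string, then apply a Caesar shift of +4.
Applying it to dream: reverse → maerd; then shift: m+4=q, a+4=e, e+4=i, r+4=v, d+4=h.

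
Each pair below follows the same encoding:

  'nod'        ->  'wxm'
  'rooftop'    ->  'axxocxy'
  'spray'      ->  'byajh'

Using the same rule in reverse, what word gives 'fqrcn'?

white

This is a Caesar cipher with shift 9.
Reversing it on fqrcn: f−9=w, q−9=h, r−9=i, c−9=t, n−9=e.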